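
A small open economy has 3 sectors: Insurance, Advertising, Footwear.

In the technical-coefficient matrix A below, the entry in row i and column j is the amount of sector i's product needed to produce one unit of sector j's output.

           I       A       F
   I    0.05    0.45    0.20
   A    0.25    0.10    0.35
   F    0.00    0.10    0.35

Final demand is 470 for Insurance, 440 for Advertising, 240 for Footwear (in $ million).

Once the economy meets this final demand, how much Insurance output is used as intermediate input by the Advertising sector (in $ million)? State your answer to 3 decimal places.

z_IA = 445.443

I − A =
  [   0.95    -0.45    -0.20]
  [  -0.25     0.90    -0.35]
  [   0.00    -0.10     0.65]
Cofactors of I−A, C_ij = (−1)^(i+j)·(minor ij) (rows/columns in the sector order above):
  C_11 = (0.90)(0.65) − (-0.35)(-0.10) = 0.5500
  C_12 = −[(-0.25)(0.65) − (-0.35)(0.00)] = 0.1625
  C_13 = (-0.25)(-0.10) − (0.90)(0.00) = 0.0250
  C_21 = −[(-0.45)(0.65) − (-0.20)(-0.10)] = 0.3125
  C_22 = (0.95)(0.65) − (-0.20)(0.00) = 0.6175
  C_23 = −[(0.95)(-0.10) − (-0.45)(0.00)] = 0.0950
  C_31 = (-0.45)(-0.35) − (-0.20)(0.90) = 0.3375
  C_32 = −[(0.95)(-0.35) − (-0.20)(-0.25)] = 0.3825
  C_33 = (0.95)(0.90) − (-0.45)(-0.25) = 0.7425
det(I−A) = Σ_j (I−A)_1j·C_1j = (0.95)(0.5500) + (-0.45)(0.1625) + (-0.20)(0.0250) = 0.444375
adj(I−A) = Cᵀ =
  [ 0.5500   0.3125   0.3375]
  [ 0.1625   0.6175   0.3825]
  [ 0.0250   0.0950   0.7425]
(I − A)⁻¹ = adj(I−A) / det(I−A) ≈
  [   1.2377     0.7032     0.7595]
  [   0.3657     1.3896     0.8608]
  [   0.0563     0.2138     1.6709]
First solve x = (I − A)⁻¹ d = adj(I−A)·d / det(I−A); in particular x_A = (0.1625·470 + 0.6175·440 + 0.3825·240) / 0.444375 = 439.875 / 0.444375 ≈ 989.87342.
Intermediate flow from I to A: z_IA = a_IA · x_A = 0.45 × 439.875 / 0.444375 = 197.94375 / 0.444375 ≈ 445.443.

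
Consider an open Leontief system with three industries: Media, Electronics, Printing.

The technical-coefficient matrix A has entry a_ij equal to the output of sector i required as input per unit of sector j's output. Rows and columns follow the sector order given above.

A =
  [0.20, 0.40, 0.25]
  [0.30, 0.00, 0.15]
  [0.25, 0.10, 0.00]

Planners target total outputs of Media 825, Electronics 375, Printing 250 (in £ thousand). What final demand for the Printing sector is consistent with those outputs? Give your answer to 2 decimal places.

I − A =
  [   0.80    -0.40    -0.25]
  [  -0.30     1.00    -0.15]
  [  -0.25    -0.10     1.00]
d = (I − A) x:
  d_1 = (+0.80)·825 + (-0.40)·375 + (-0.25)·250 = 447.50
  d_2 = (-0.30)·825 + (+1.00)·375 + (-0.15)·250 = 90.00
  d_3 = (-0.25)·825 + (-0.10)·375 + (+1.00)·250 = 6.25

d_3 = 6.25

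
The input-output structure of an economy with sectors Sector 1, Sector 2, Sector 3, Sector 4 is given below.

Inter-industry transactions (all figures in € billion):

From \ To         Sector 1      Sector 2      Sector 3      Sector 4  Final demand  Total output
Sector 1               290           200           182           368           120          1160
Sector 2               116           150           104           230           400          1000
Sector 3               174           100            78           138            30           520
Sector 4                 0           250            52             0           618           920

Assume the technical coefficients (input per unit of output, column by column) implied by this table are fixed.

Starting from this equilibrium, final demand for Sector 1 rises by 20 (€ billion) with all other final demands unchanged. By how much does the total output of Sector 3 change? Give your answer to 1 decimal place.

Technical coefficients a_ij = z_ij / X_j:
  a_11 = 290/1160 = 0.25, a_21 = 116/1160 = 0.10, a_31 = 174/1160 = 0.15, a_41 = 0/1160 = 0.00
  a_12 = 200/1000 = 0.20, a_22 = 150/1000 = 0.15, a_32 = 100/1000 = 0.10, a_42 = 250/1000 = 0.25
  a_13 = 182/520 = 0.35, a_23 = 104/520 = 0.20, a_33 = 78/520 = 0.15, a_43 = 52/520 = 0.10
  a_14 = 368/920 = 0.40, a_24 = 230/920 = 0.25, a_34 = 138/920 = 0.15, a_44 = 0/920 = 0.00
I − A =
  [   0.75    -0.20    -0.35    -0.40]
  [  -0.10     0.85    -0.20    -0.25]
  [  -0.15    -0.10     0.85    -0.15]
  [   0.00    -0.25    -0.10     1.00]
Compute the cofactors C_ij = (−1)^(i+j)·(3×3 minor ij) of I−A; the adjugate is their transpose:
adj(I−A) = Cᵀ =
  [ 0.626625   0.304125   0.374625   0.382875]
  [ 0.117250   0.567750   0.207750   0.220000]
  [ 0.131875   0.148125   0.560625   0.173875]
  [ 0.042500   0.156750   0.108000   0.455750]
det(I−A) = Σ_j (I−A)_1j·C_1j = (0.75)(0.626625) + (-0.20)(0.117250) + (-0.35)(0.131875) + (-0.40)(0.042500) = 0.3833625
(I − A)⁻¹ = adj(I−A) / det(I−A) ≈
  [   1.6345     0.7933     0.9772     0.9987]
  [   0.3058     1.4810     0.5419     0.5739]
  [   0.3440     0.3864     1.4624     0.4536]
  [   0.1109     0.4089     0.2817     1.1888]
Δx = (I − A)⁻¹ Δd with Δd having +20 in the Sector 1 component and 0 elsewhere.
So Δx_3 = L_31 · (+20), where L_31 = adj(I−A)_31 / det(I−A) = 0.131875 / 0.3833625.
Δx_3 = 0.131875 × (+20) / 0.3833625 = 2.6375 / 0.3833625 ≈ 6.9.

Δx_3 = 6.9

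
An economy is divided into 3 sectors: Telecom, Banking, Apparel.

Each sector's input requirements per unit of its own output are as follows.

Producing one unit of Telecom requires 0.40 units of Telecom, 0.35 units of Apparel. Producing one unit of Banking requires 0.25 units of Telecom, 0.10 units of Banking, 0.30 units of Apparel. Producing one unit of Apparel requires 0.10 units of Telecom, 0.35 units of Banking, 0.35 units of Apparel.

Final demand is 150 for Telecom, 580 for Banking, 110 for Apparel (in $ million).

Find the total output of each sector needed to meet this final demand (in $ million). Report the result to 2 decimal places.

I − A =
  [   0.60    -0.25    -0.10]
  [   0.00     0.90    -0.35]
  [  -0.35    -0.30     0.65]
Cofactors of I−A, C_ij = (−1)^(i+j)·(minor ij) (rows/columns in the sector order above):
  C_11 = (0.90)(0.65) − (-0.35)(-0.30) = 0.4800
  C_12 = −[(0.00)(0.65) − (-0.35)(-0.35)] = 0.1225
  C_13 = (0.00)(-0.30) − (0.90)(-0.35) = 0.3150
  C_21 = −[(-0.25)(0.65) − (-0.10)(-0.30)] = 0.1925
  C_22 = (0.60)(0.65) − (-0.10)(-0.35) = 0.3550
  C_23 = −[(0.60)(-0.30) − (-0.25)(-0.35)] = 0.2675
  C_31 = (-0.25)(-0.35) − (-0.10)(0.90) = 0.1775
  C_32 = −[(0.60)(-0.35) − (-0.10)(0.00)] = 0.2100
  C_33 = (0.60)(0.90) − (-0.25)(0.00) = 0.5400
det(I−A) = Σ_j (I−A)_1j·C_1j = (0.60)(0.4800) + (-0.25)(0.1225) + (-0.10)(0.3150) = 0.225875
adj(I−A) = Cᵀ =
  [ 0.4800   0.1925   0.1775]
  [ 0.1225   0.3550   0.2100]
  [ 0.3150   0.2675   0.5400]
(I − A)⁻¹ = adj(I−A) / det(I−A) ≈
  [   2.1251     0.8522     0.7858]
  [   0.5423     1.5717     0.9297]
  [   1.3946     1.1843     2.3907]
x = (I − A)⁻¹ d = adj(I−A)·d / det(I−A), with det(I−A) = 0.225875:
  x_T = (0.4800·150 + 0.1925·580 + 0.1775·110) / 0.225875 = 203.175 / 0.225875 ≈ 899.50
  x_B = (0.1225·150 + 0.3550·580 + 0.2100·110) / 0.225875 = 247.375 / 0.225875 ≈ 1095.19
  x_A = (0.3150·150 + 0.2675·580 + 0.5400·110) / 0.225875 = 261.80 / 0.225875 ≈ 1159.05

x_T = 899.50, x_B = 1095.19, x_A = 1159.05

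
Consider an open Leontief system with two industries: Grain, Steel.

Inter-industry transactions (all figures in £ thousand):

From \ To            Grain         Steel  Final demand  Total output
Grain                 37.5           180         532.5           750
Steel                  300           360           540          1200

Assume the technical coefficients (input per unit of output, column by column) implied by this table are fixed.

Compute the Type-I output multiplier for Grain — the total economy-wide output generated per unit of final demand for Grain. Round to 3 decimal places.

Technical coefficients a_ij = z_ij / X_j:
  a_GG = 37.5/750 = 0.05, a_SG = 300/750 = 0.40
  a_GS = 180/1200 = 0.15, a_SS = 360/1200 = 0.30
I − A =
  [   0.95    -0.15]
  [  -0.40     0.70]
det(I−A) = (0.95)(0.70) − (-0.15)(-0.40) = 0.6050
adj(I−A) = [[0.70, 0.15], [0.40, 0.95]]
(I − A)⁻¹ = adj(I−A) / det(I−A) ≈
  [   1.1570     0.2479]
  [   0.6612     1.5702]
The output multiplier for sector j is the column-j sum of the Leontief inverse (I − A)⁻¹ = adj(I−A) / det(I−A).
Column G of adj(I−A): (0.70, 0.40); det(I−A) = 0.6050.
m_G = (0.70 + 0.40) / 0.6050 = 1.10 / 0.6050 ≈ 1.818.

m_G = 1.818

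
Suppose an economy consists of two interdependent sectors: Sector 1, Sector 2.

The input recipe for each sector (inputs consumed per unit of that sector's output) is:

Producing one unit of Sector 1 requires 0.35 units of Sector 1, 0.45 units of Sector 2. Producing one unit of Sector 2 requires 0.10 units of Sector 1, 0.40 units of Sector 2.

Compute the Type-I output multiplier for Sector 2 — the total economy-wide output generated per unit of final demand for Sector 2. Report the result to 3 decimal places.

I − A =
  [   0.65    -0.10]
  [  -0.45     0.60]
det(I−A) = (0.65)(0.60) − (-0.10)(-0.45) = 0.3450
adj(I−A) = [[0.60, 0.10], [0.45, 0.65]]
(I − A)⁻¹ = adj(I−A) / det(I−A) ≈
  [   1.7391     0.2899]
  [   1.3043     1.8841]
The output multiplier for sector j is the column-j sum of the Leontief inverse (I − A)⁻¹ = adj(I−A) / det(I−A).
Column 2 of adj(I−A): (0.10, 0.65); det(I−A) = 0.3450.
m_2 = (0.10 + 0.65) / 0.3450 = 0.75 / 0.3450 ≈ 2.174.

m_2 = 2.174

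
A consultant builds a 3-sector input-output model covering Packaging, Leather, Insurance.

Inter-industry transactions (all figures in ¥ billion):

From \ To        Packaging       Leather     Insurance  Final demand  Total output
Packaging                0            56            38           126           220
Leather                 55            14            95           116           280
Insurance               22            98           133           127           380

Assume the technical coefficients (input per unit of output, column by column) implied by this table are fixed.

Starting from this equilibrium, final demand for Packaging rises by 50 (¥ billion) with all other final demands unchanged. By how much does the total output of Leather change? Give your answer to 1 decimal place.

Technical coefficients a_ij = z_ij / X_j:
  a_PP = 0/220 = 0.00, a_LP = 55/220 = 0.25, a_IP = 22/220 = 0.10
  a_PL = 56/280 = 0.20, a_LL = 14/280 = 0.05, a_IL = 98/280 = 0.35
  a_PI = 38/380 = 0.10, a_LI = 95/380 = 0.25, a_II = 133/380 = 0.35
I − A =
  [   1.00    -0.20    -0.10]
  [  -0.25     0.95    -0.25]
  [  -0.10    -0.35     0.65]
Cofactors of I−A, C_ij = (−1)^(i+j)·(minor ij) (rows/columns in the sector order above):
  C_11 = (0.95)(0.65) − (-0.25)(-0.35) = 0.5300
  C_12 = −[(-0.25)(0.65) − (-0.25)(-0.10)] = 0.1875
  C_13 = (-0.25)(-0.35) − (0.95)(-0.10) = 0.1825
  C_21 = −[(-0.20)(0.65) − (-0.10)(-0.35)] = 0.1650
  C_22 = (1.00)(0.65) − (-0.10)(-0.10) = 0.6400
  C_23 = −[(1.00)(-0.35) − (-0.20)(-0.10)] = 0.3700
  C_31 = (-0.20)(-0.25) − (-0.10)(0.95) = 0.1450
  C_32 = −[(1.00)(-0.25) − (-0.10)(-0.25)] = 0.2750
  C_33 = (1.00)(0.95) − (-0.20)(-0.25) = 0.9000
det(I−A) = Σ_j (I−A)_1j·C_1j = (1.00)(0.5300) + (-0.20)(0.1875) + (-0.10)(0.1825) = 0.47425
adj(I−A) = Cᵀ =
  [ 0.5300   0.1650   0.1450]
  [ 0.1875   0.6400   0.2750]
  [ 0.1825   0.3700   0.9000]
(I − A)⁻¹ = adj(I−A) / det(I−A) ≈
  [   1.1176     0.3479     0.3057]
  [   0.3954     1.3495     0.5799]
  [   0.3848     0.7802     1.8977]
Δx = (I − A)⁻¹ Δd with Δd having +50 in the Packaging component and 0 elsewhere.
So Δx_L = L_LP · (+50), where L_LP = adj(I−A)_LP / det(I−A) = 0.1875 / 0.47425.
Δx_L = 0.1875 × (+50) / 0.47425 = 9.375 / 0.47425 ≈ 19.8.

Δx_L = 19.8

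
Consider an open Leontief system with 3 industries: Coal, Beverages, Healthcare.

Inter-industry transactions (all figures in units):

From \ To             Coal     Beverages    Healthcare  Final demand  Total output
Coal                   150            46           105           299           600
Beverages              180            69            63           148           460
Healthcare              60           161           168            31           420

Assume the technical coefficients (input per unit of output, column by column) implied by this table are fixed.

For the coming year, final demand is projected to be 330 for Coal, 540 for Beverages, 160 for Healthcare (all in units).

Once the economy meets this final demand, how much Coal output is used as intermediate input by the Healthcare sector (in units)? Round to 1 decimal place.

z_13 = 278.0

Technical coefficients a_ij = z_ij / X_j:
  a_11 = 150/600 = 0.25, a_21 = 180/600 = 0.30, a_31 = 60/600 = 0.10
  a_12 = 46/460 = 0.10, a_22 = 69/460 = 0.15, a_32 = 161/460 = 0.35
  a_13 = 105/420 = 0.25, a_23 = 63/420 = 0.15, a_33 = 168/420 = 0.40
I − A =
  [   0.75    -0.10    -0.25]
  [  -0.30     0.85    -0.15]
  [  -0.10    -0.35     0.60]
Cofactors of I−A, C_ij = (−1)^(i+j)·(minor ij) (rows/columns in the sector order above):
  C_11 = (0.85)(0.60) − (-0.15)(-0.35) = 0.4575
  C_12 = −[(-0.30)(0.60) − (-0.15)(-0.10)] = 0.1950
  C_13 = (-0.30)(-0.35) − (0.85)(-0.10) = 0.1900
  C_21 = −[(-0.10)(0.60) − (-0.25)(-0.35)] = 0.1475
  C_22 = (0.75)(0.60) − (-0.25)(-0.10) = 0.4250
  C_23 = −[(0.75)(-0.35) − (-0.10)(-0.10)] = 0.2725
  C_31 = (-0.10)(-0.15) − (-0.25)(0.85) = 0.2275
  C_32 = −[(0.75)(-0.15) − (-0.25)(-0.30)] = 0.1875
  C_33 = (0.75)(0.85) − (-0.10)(-0.30) = 0.6075
det(I−A) = Σ_j (I−A)_1j·C_1j = (0.75)(0.4575) + (-0.10)(0.1950) + (-0.25)(0.1900) = 0.276125
adj(I−A) = Cᵀ =
  [ 0.4575   0.1475   0.2275]
  [ 0.1950   0.4250   0.1875]
  [ 0.1900   0.2725   0.6075]
(I − A)⁻¹ = adj(I−A) / det(I−A) ≈
  [   1.6569     0.5342     0.8239]
  [   0.7062     1.5392     0.6790]
  [   0.6881     0.9869     2.2001]
First solve x = (I − A)⁻¹ d = adj(I−A)·d / det(I−A); in particular x_3 = (0.1900·330 + 0.2725·540 + 0.6075·160) / 0.276125 = 307.05 / 0.276125 ≈ 1111.996.
Intermediate flow from 1 to 3: z_13 = a_13 · x_3 = 0.25 × 307.05 / 0.276125 = 76.7625 / 0.276125 ≈ 278.0.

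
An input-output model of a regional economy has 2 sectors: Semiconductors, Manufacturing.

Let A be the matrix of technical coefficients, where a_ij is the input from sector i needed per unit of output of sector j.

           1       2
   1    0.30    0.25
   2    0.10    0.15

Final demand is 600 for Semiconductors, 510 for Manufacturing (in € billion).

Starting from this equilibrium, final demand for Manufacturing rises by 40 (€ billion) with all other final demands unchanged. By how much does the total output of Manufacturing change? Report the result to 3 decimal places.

Δx_2 = 49.123

I − A =
  [   0.70    -0.25]
  [  -0.10     0.85]
det(I−A) = (0.70)(0.85) − (-0.25)(-0.10) = 0.5700
adj(I−A) = [[0.85, 0.25], [0.10, 0.70]]
(I − A)⁻¹ = adj(I−A) / det(I−A) ≈
  [   1.4912     0.4386]
  [   0.1754     1.2281]
Δx = (I − A)⁻¹ Δd with Δd having +40 in the Manufacturing component and 0 elsewhere.
So Δx_2 = L_22 · (+40), where L_22 = adj(I−A)_22 / det(I−A) = 0.70 / 0.5700.
Δx_2 = 0.70 × (+40) / 0.5700 = 28.00 / 0.5700 ≈ 49.123.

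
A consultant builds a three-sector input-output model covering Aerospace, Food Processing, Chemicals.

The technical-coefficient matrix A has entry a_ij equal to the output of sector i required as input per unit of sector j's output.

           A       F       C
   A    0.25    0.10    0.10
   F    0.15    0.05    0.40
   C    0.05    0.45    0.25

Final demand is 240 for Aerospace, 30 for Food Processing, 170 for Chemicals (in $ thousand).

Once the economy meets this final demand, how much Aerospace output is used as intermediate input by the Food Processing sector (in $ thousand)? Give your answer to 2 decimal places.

I − A =
  [   0.75    -0.10    -0.10]
  [  -0.15     0.95    -0.40]
  [  -0.05    -0.45     0.75]
Cofactors of I−A, C_ij = (−1)^(i+j)·(minor ij) (rows/columns in the sector order above):
  C_11 = (0.95)(0.75) − (-0.40)(-0.45) = 0.5325
  C_12 = −[(-0.15)(0.75) − (-0.40)(-0.05)] = 0.1325
  C_13 = (-0.15)(-0.45) − (0.95)(-0.05) = 0.1150
  C_21 = −[(-0.10)(0.75) − (-0.10)(-0.45)] = 0.1200
  C_22 = (0.75)(0.75) − (-0.10)(-0.05) = 0.5575
  C_23 = −[(0.75)(-0.45) − (-0.10)(-0.05)] = 0.3425
  C_31 = (-0.10)(-0.40) − (-0.10)(0.95) = 0.1350
  C_32 = −[(0.75)(-0.40) − (-0.10)(-0.15)] = 0.3150
  C_33 = (0.75)(0.95) − (-0.10)(-0.15) = 0.6975
det(I−A) = Σ_j (I−A)_1j·C_1j = (0.75)(0.5325) + (-0.10)(0.1325) + (-0.10)(0.1150) = 0.374625
adj(I−A) = Cᵀ =
  [ 0.5325   0.1200   0.1350]
  [ 0.1325   0.5575   0.3150]
  [ 0.1150   0.3425   0.6975]
(I − A)⁻¹ = adj(I−A) / det(I−A) ≈
  [   1.4214     0.3203     0.3604]
  [   0.3537     1.4882     0.8408]
  [   0.3070     0.9142     1.8619]
First solve x = (I − A)⁻¹ d = adj(I−A)·d / det(I−A); in particular x_F = (0.1325·240 + 0.5575·30 + 0.3150·170) / 0.374625 = 102.075 / 0.374625 ≈ 272.4725.
Intermediate flow from A to F: z_AF = a_AF · x_F = 0.10 × 102.075 / 0.374625 = 10.2075 / 0.374625 ≈ 27.25.

z_AF = 27.25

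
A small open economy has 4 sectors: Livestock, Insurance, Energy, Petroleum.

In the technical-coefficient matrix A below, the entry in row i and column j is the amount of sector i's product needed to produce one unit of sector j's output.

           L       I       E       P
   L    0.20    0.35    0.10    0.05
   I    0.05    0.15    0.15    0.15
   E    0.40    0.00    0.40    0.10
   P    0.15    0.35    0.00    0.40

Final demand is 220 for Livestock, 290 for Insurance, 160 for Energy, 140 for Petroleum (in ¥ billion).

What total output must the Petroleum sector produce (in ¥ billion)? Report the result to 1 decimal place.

x_P = 818.9

I − A =
  [   0.80    -0.35    -0.10    -0.05]
  [  -0.05     0.85    -0.15    -0.15]
  [  -0.40     0.00     0.60    -0.10]
  [  -0.15    -0.35     0.00     0.60]
Compute the cofactors C_ij = (−1)^(i+j)·(3×3 minor ij) of I−A; the adjugate is their transpose:
adj(I−A) = Cᵀ =
  [ 0.269250   0.140000   0.079875   0.070750]
  [ 0.069750   0.258000   0.076125   0.083000]
  [ 0.197500   0.124250   0.340375   0.104250]
  [ 0.108000   0.185500   0.064375   0.342500]
det(I−A) = Σ_j (I−A)_1j·C_1j = (0.80)(0.269250) + (-0.35)(0.069750) + (-0.10)(0.197500) + (-0.05)(0.108000) = 0.1658375
(I − A)⁻¹ = adj(I−A) / det(I−A) ≈
  [   1.6236     0.8442     0.4816     0.4266]
  [   0.4206     1.5557     0.4590     0.5005]
  [   1.1909     0.7492     2.0525     0.6286]
  [   0.6512     1.1186     0.3882     2.0653]
x = (I − A)⁻¹ d = adj(I−A)·d / det(I−A), with det(I−A) = 0.1658375:
  x_L = (0.269250·220 + 0.140000·290 + 0.079875·160 + 0.070750·140) / 0.1658375 = 122.52 / 0.1658375 ≈ 738.8
  x_I = (0.069750·220 + 0.258000·290 + 0.076125·160 + 0.083000·140) / 0.1658375 = 113.965 / 0.1658375 ≈ 687.2
  x_E = (0.197500·220 + 0.124250·290 + 0.340375·160 + 0.104250·140) / 0.1658375 = 148.5375 / 0.1658375 ≈ 895.7
  x_P = (0.108000·220 + 0.185500·290 + 0.064375·160 + 0.342500·140) / 0.1658375 = 135.805 / 0.1658375 ≈ 818.9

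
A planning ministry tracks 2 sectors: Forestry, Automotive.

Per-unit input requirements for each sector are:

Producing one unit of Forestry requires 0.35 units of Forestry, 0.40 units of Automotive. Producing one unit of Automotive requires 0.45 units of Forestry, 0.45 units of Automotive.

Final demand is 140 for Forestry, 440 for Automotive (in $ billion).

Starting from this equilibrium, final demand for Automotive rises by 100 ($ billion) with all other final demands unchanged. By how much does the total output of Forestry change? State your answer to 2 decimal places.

I − A =
  [   0.65    -0.45]
  [  -0.40     0.55]
det(I−A) = (0.65)(0.55) − (-0.45)(-0.40) = 0.1775
adj(I−A) = [[0.55, 0.45], [0.40, 0.65]]
(I − A)⁻¹ = adj(I−A) / det(I−A) ≈
  [   3.0986     2.5352]
  [   2.2535     3.6620]
Δx = (I − A)⁻¹ Δd with Δd having +100 in the Automotive component and 0 elsewhere.
So Δx_F = L_FA · (+100), where L_FA = adj(I−A)_FA / det(I−A) = 0.45 / 0.1775.
Δx_F = 0.45 × (+100) / 0.1775 = 45.00 / 0.1775 ≈ 253.52.

Δx_F = 253.52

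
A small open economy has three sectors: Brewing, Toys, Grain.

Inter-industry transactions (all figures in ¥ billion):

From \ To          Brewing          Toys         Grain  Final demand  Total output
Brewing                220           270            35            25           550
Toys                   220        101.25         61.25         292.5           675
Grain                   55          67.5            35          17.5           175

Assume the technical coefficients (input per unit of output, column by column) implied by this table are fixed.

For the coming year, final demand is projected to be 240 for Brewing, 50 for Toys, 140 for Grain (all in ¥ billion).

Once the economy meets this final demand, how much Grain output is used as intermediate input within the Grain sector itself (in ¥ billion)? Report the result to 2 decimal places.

z_GG = 76.36

Technical coefficients a_ij = z_ij / X_j:
  a_BB = 220/550 = 0.40, a_TB = 220/550 = 0.40, a_GB = 55/550 = 0.10
  a_BT = 270/675 = 0.40, a_TT = 101.25/675 = 0.15, a_GT = 67.5/675 = 0.10
  a_BG = 35/175 = 0.20, a_TG = 61.25/175 = 0.35, a_GG = 35/175 = 0.20
I − A =
  [   0.60    -0.40    -0.20]
  [  -0.40     0.85    -0.35]
  [  -0.10    -0.10     0.80]
Cofactors of I−A, C_ij = (−1)^(i+j)·(minor ij) (rows/columns in the sector order above):
  C_11 = (0.85)(0.80) − (-0.35)(-0.10) = 0.6450
  C_12 = −[(-0.40)(0.80) − (-0.35)(-0.10)] = 0.3550
  C_13 = (-0.40)(-0.10) − (0.85)(-0.10) = 0.1250
  C_21 = −[(-0.40)(0.80) − (-0.20)(-0.10)] = 0.3400
  C_22 = (0.60)(0.80) − (-0.20)(-0.10) = 0.4600
  C_23 = −[(0.60)(-0.10) − (-0.40)(-0.10)] = 0.1000
  C_31 = (-0.40)(-0.35) − (-0.20)(0.85) = 0.3100
  C_32 = −[(0.60)(-0.35) − (-0.20)(-0.40)] = 0.2900
  C_33 = (0.60)(0.85) − (-0.40)(-0.40) = 0.3500
det(I−A) = Σ_j (I−A)_1j·C_1j = (0.60)(0.6450) + (-0.40)(0.3550) + (-0.20)(0.1250) = 0.2200
adj(I−A) = Cᵀ =
  [ 0.6450   0.3400   0.3100]
  [ 0.3550   0.4600   0.2900]
  [ 0.1250   0.1000   0.3500]
(I − A)⁻¹ = adj(I−A) / det(I−A) ≈
  [   2.9318     1.5455     1.4091]
  [   1.6136     2.0909     1.3182]
  [   0.5682     0.4545     1.5909]
First solve x = (I − A)⁻¹ d = adj(I−A)·d / det(I−A); in particular x_G = (0.1250·240 + 0.1000·50 + 0.3500·140) / 0.2200 = 84.00 / 0.2200 ≈ 381.8182.
Intermediate flow from G to G: z_GG = a_GG · x_G = 0.20 × 84.00 / 0.2200 = 16.80 / 0.2200 ≈ 76.36.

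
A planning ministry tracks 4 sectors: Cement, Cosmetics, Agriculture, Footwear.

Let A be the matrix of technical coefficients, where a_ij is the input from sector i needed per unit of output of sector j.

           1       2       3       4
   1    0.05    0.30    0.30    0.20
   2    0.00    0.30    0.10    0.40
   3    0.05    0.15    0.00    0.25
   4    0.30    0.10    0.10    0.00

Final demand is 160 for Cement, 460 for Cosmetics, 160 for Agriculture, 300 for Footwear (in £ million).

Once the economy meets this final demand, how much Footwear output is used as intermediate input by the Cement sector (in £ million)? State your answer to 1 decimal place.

I − A =
  [   0.95    -0.30    -0.30    -0.20]
  [   0.00     0.70    -0.10    -0.40]
  [  -0.05    -0.15     1.00    -0.25]
  [  -0.30    -0.10    -0.10     1.00]
Compute the cofactors C_ij = (−1)^(i+j)·(3×3 minor ij) of I−A; the adjugate is their transpose:
adj(I−A) = Cᵀ =
  [ 0.61900   0.36800   0.25600   0.33500]
  [ 0.13450   0.82775   0.16300   0.39875]
  [ 0.10350   0.19575   0.54900   0.23625]
  [ 0.20950   0.21275   0.14800   0.63875]
det(I−A) = Σ_j (I−A)_1j·C_1j = (0.95)(0.61900) + (-0.30)(0.13450) + (-0.30)(0.10350) + (-0.20)(0.20950) = 0.47475
(I − A)⁻¹ = adj(I−A) / det(I−A) ≈
  [   1.3038     0.7751     0.5392     0.7056]
  [   0.2833     1.7435     0.3433     0.8399]
  [   0.2180     0.4123     1.1564     0.4976]
  [   0.4413     0.4481     0.3117     1.3454]
First solve x = (I − A)⁻¹ d = adj(I−A)·d / det(I−A); in particular x_1 = (0.61900·160 + 0.36800·460 + 0.25600·160 + 0.33500·300) / 0.47475 = 409.78 / 0.47475 ≈ 863.149.
Intermediate flow from 4 to 1: z_41 = a_41 · x_1 = 0.30 × 409.78 / 0.47475 = 122.934 / 0.47475 ≈ 258.9.

z_41 = 258.9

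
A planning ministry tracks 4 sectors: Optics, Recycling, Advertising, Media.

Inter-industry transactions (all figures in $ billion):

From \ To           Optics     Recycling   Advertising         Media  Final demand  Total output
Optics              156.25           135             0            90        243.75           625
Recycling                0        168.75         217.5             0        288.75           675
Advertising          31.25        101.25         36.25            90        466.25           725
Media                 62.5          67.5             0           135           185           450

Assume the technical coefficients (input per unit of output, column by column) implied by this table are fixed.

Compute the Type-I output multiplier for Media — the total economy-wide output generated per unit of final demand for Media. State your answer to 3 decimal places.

m_M = 2.466

Technical coefficients a_ij = z_ij / X_j:
  a_OO = 156.25/625 = 0.25, a_RO = 0/625 = 0.00, a_AO = 31.25/625 = 0.05, a_MO = 62.5/625 = 0.10
  a_OR = 135/675 = 0.20, a_RR = 168.75/675 = 0.25, a_AR = 101.25/675 = 0.15, a_MR = 67.5/675 = 0.10
  a_OA = 0/725 = 0.00, a_RA = 217.5/725 = 0.30, a_AA = 36.25/725 = 0.05, a_MA = 0/725 = 0.00
  a_OM = 90/450 = 0.20, a_RM = 0/450 = 0.00, a_AM = 90/450 = 0.20, a_MM = 135/450 = 0.30
I − A =
  [   0.75    -0.20     0.00    -0.20]
  [   0.00     0.75    -0.30     0.00]
  [  -0.05    -0.15     0.95    -0.20]
  [  -0.10    -0.10     0.00     0.70]
Compute the cofactors C_ij = (−1)^(i+j)·(3×3 minor ij) of I−A; the adjugate is their transpose:
adj(I−A) = Cᵀ =
  [ 0.461250   0.152000   0.048000   0.145500]
  [ 0.016500   0.479750   0.151500   0.048000]
  [ 0.041250   0.102750   0.378750   0.120000]
  [ 0.068250   0.090250   0.028500   0.497625]
det(I−A) = Σ_j (I−A)_1j·C_1j = (0.75)(0.461250) + (-0.20)(0.016500) + (0.00)(0.041250) + (-0.20)(0.068250) = 0.3289875
(I − A)⁻¹ = adj(I−A) / det(I−A) ≈
  [   1.4020     0.4620     0.1459     0.4423]
  [   0.0502     1.4583     0.4605     0.1459]
  [   0.1254     0.3123     1.1513     0.3648]
  [   0.2075     0.2743     0.0866     1.5126]
The output multiplier for sector j is the column-j sum of the Leontief inverse (I − A)⁻¹ = adj(I−A) / det(I−A).
Column M of adj(I−A): (0.145500, 0.048000, 0.120000, 0.497625); det(I−A) = 0.3289875.
m_M = (0.145500 + 0.048000 + 0.120000 + 0.497625) / 0.3289875 = 0.811125 / 0.3289875 ≈ 2.466.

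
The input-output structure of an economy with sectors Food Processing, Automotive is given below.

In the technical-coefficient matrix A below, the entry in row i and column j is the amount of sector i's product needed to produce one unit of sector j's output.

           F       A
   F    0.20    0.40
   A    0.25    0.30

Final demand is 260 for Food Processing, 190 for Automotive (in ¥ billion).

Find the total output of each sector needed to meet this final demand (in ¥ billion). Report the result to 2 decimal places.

x_F = 560.87, x_A = 471.74

I − A =
  [   0.80    -0.40]
  [  -0.25     0.70]
det(I−A) = (0.80)(0.70) − (-0.40)(-0.25) = 0.4600
adj(I−A) = [[0.70, 0.40], [0.25, 0.80]]
(I − A)⁻¹ = adj(I−A) / det(I−A) ≈
  [   1.5217     0.8696]
  [   0.5435     1.7391]
x = (I − A)⁻¹ d = adj(I−A)·d / det(I−A), with det(I−A) = 0.4600:
  x_F = (0.70·260 + 0.40·190) / 0.4600 = 258.00 / 0.4600 ≈ 560.87
  x_A = (0.25·260 + 0.80·190) / 0.4600 = 217.00 / 0.4600 ≈ 471.74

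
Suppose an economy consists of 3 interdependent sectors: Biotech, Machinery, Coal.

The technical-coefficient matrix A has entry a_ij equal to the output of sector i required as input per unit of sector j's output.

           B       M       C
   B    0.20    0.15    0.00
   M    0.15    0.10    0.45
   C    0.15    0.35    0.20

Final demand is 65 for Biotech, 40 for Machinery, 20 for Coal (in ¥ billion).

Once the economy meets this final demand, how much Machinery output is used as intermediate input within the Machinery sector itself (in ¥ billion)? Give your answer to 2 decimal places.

z_MM = 10.66

I − A =
  [   0.80    -0.15     0.00]
  [  -0.15     0.90    -0.45]
  [  -0.15    -0.35     0.80]
Cofactors of I−A, C_ij = (−1)^(i+j)·(minor ij) (rows/columns in the sector order above):
  C_11 = (0.90)(0.80) − (-0.45)(-0.35) = 0.5625
  C_12 = −[(-0.15)(0.80) − (-0.45)(-0.15)] = 0.1875
  C_13 = (-0.15)(-0.35) − (0.90)(-0.15) = 0.1875
  C_21 = −[(-0.15)(0.80) − (0.00)(-0.35)] = 0.1200
  C_22 = (0.80)(0.80) − (0.00)(-0.15) = 0.6400
  C_23 = −[(0.80)(-0.35) − (-0.15)(-0.15)] = 0.3025
  C_31 = (-0.15)(-0.45) − (0.00)(0.90) = 0.0675
  C_32 = −[(0.80)(-0.45) − (0.00)(-0.15)] = 0.3600
  C_33 = (0.80)(0.90) − (-0.15)(-0.15) = 0.6975
det(I−A) = Σ_j (I−A)_1j·C_1j = (0.80)(0.5625) + (-0.15)(0.1875) + (0.00)(0.1875) = 0.421875
adj(I−A) = Cᵀ =
  [ 0.5625   0.1200   0.0675]
  [ 0.1875   0.6400   0.3600]
  [ 0.1875   0.3025   0.6975]
(I − A)⁻¹ = adj(I−A) / det(I−A) ≈
  [   1.3333     0.2844     0.1600]
  [   0.4444     1.5170     0.8533]
  [   0.4444     0.7170     1.6533]
First solve x = (I − A)⁻¹ d = adj(I−A)·d / det(I−A); in particular x_M = (0.1875·65 + 0.6400·40 + 0.3600·20) / 0.421875 = 44.9875 / 0.421875 ≈ 106.6370.
Intermediate flow from M to M: z_MM = a_MM · x_M = 0.10 × 44.9875 / 0.421875 = 4.49875 / 0.421875 ≈ 10.66.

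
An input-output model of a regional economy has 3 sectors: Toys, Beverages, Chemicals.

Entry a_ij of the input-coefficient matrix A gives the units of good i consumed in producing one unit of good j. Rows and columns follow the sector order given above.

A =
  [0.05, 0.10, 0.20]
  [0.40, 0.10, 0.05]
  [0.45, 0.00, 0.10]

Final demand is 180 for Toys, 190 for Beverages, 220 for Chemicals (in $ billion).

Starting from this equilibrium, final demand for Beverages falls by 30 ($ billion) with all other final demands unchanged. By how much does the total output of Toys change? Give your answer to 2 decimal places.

I − A =
  [   0.95    -0.10    -0.20]
  [  -0.40     0.90    -0.05]
  [  -0.45     0.00     0.90]
Cofactors of I−A, C_ij = (−1)^(i+j)·(minor ij) (rows/columns in the sector order above):
  C_11 = (0.90)(0.90) − (-0.05)(0.00) = 0.8100
  C_12 = −[(-0.40)(0.90) − (-0.05)(-0.45)] = 0.3825
  C_13 = (-0.40)(0.00) − (0.90)(-0.45) = 0.4050
  C_21 = −[(-0.10)(0.90) − (-0.20)(0.00)] = 0.0900
  C_22 = (0.95)(0.90) − (-0.20)(-0.45) = 0.7650
  C_23 = −[(0.95)(0.00) − (-0.10)(-0.45)] = 0.0450
  C_31 = (-0.10)(-0.05) − (-0.20)(0.90) = 0.1850
  C_32 = −[(0.95)(-0.05) − (-0.20)(-0.40)] = 0.1275
  C_33 = (0.95)(0.90) − (-0.10)(-0.40) = 0.8150
det(I−A) = Σ_j (I−A)_1j·C_1j = (0.95)(0.8100) + (-0.10)(0.3825) + (-0.20)(0.4050) = 0.65025
adj(I−A) = Cᵀ =
  [ 0.8100   0.0900   0.1850]
  [ 0.3825   0.7650   0.1275]
  [ 0.4050   0.0450   0.8150]
(I − A)⁻¹ = adj(I−A) / det(I−A) ≈
  [   1.2457     0.1384     0.2845]
  [   0.5882     1.1765     0.1961]
  [   0.6228     0.0692     1.2534]
Δx = (I − A)⁻¹ Δd with Δd having -30 in the Beverages component and 0 elsewhere.
So Δx_1 = L_12 · (-30), where L_12 = adj(I−A)_12 / det(I−A) = 0.0900 / 0.65025.
Δx_1 = 0.0900 × (-30) / 0.65025 = -2.70 / 0.65025 ≈ -4.15.

Δx_1 = -4.15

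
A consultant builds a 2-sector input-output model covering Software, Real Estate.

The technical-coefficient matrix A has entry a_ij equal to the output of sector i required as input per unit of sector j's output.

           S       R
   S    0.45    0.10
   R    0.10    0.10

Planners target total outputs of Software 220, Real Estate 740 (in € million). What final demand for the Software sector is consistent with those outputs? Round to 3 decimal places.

I − A =
  [   0.55    -0.10]
  [  -0.10     0.90]
d = (I − A) x:
  d_S = (+0.55)·220 + (-0.10)·740 = 47.000
  d_R = (-0.10)·220 + (+0.90)·740 = 644.000

d_S = 47.000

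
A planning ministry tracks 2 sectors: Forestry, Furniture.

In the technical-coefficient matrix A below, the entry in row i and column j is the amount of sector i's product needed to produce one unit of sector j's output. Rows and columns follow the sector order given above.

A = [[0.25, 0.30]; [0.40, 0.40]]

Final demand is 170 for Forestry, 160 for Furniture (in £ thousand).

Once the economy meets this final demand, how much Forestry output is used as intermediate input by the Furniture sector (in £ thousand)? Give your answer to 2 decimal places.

I − A =
  [   0.75    -0.30]
  [  -0.40     0.60]
det(I−A) = (0.75)(0.60) − (-0.30)(-0.40) = 0.3300
adj(I−A) = [[0.60, 0.30], [0.40, 0.75]]
(I − A)⁻¹ = adj(I−A) / det(I−A) ≈
  [   1.8182     0.9091]
  [   1.2121     2.2727]
First solve x = (I − A)⁻¹ d = adj(I−A)·d / det(I−A); in particular x_2 = (0.40·170 + 0.75·160) / 0.3300 = 188.00 / 0.3300 ≈ 569.6970.
Intermediate flow from 1 to 2: z_12 = a_12 · x_2 = 0.30 × 188.00 / 0.3300 = 56.40 / 0.3300 ≈ 170.91.

z_12 = 170.91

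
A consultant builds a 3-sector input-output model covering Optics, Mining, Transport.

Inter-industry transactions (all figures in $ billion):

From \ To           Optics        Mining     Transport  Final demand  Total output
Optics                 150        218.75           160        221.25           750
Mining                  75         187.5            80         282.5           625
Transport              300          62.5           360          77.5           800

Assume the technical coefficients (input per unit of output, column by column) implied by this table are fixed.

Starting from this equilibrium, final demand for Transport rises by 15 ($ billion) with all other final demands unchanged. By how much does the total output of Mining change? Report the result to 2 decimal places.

Technical coefficients a_ij = z_ij / X_j:
  a_OO = 150/750 = 0.20, a_MO = 75/750 = 0.10, a_TO = 300/750 = 0.40
  a_OM = 218.75/625 = 0.35, a_MM = 187.5/625 = 0.30, a_TM = 62.5/625 = 0.10
  a_OT = 160/800 = 0.20, a_MT = 80/800 = 0.10, a_TT = 360/800 = 0.45
I − A =
  [   0.80    -0.35    -0.20]
  [  -0.10     0.70    -0.10]
  [  -0.40    -0.10     0.55]
Cofactors of I−A, C_ij = (−1)^(i+j)·(minor ij) (rows/columns in the sector order above):
  C_11 = (0.70)(0.55) − (-0.10)(-0.10) = 0.3750
  C_12 = −[(-0.10)(0.55) − (-0.10)(-0.40)] = 0.0950
  C_13 = (-0.10)(-0.10) − (0.70)(-0.40) = 0.2900
  C_21 = −[(-0.35)(0.55) − (-0.20)(-0.10)] = 0.2125
  C_22 = (0.80)(0.55) − (-0.20)(-0.40) = 0.3600
  C_23 = −[(0.80)(-0.10) − (-0.35)(-0.40)] = 0.2200
  C_31 = (-0.35)(-0.10) − (-0.20)(0.70) = 0.1750
  C_32 = −[(0.80)(-0.10) − (-0.20)(-0.10)] = 0.1000
  C_33 = (0.80)(0.70) − (-0.35)(-0.10) = 0.5250
det(I−A) = Σ_j (I−A)_1j·C_1j = (0.80)(0.3750) + (-0.35)(0.0950) + (-0.20)(0.2900) = 0.20875
adj(I−A) = Cᵀ =
  [ 0.3750   0.2125   0.1750]
  [ 0.0950   0.3600   0.1000]
  [ 0.2900   0.2200   0.5250]
(I − A)⁻¹ = adj(I−A) / det(I−A) ≈
  [   1.7964     1.0180     0.8383]
  [   0.4551     1.7246     0.4790]
  [   1.3892     1.0539     2.5150]
Δx = (I − A)⁻¹ Δd with Δd having +15 in the Transport component and 0 elsewhere.
So Δx_M = L_MT · (+15), where L_MT = adj(I−A)_MT / det(I−A) = 0.1000 / 0.20875.
Δx_M = 0.1000 × (+15) / 0.20875 = 1.50 / 0.20875 ≈ 7.19.

Δx_M = 7.19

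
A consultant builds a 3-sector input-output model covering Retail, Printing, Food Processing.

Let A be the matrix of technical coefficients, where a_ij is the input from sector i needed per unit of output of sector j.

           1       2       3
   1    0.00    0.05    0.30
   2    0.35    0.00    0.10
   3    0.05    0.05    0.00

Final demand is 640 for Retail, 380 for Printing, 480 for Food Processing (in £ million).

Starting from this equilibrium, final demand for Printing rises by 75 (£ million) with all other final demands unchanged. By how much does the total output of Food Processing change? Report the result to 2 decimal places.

Δx_3 = 4.11

I − A =
  [   1.00    -0.05    -0.30]
  [  -0.35     1.00    -0.10]
  [  -0.05    -0.05     1.00]
Cofactors of I−A, C_ij = (−1)^(i+j)·(minor ij) (rows/columns in the sector order above):
  C_11 = (1.00)(1.00) − (-0.10)(-0.05) = 0.9950
  C_12 = −[(-0.35)(1.00) − (-0.10)(-0.05)] = 0.3550
  C_13 = (-0.35)(-0.05) − (1.00)(-0.05) = 0.0675
  C_21 = −[(-0.05)(1.00) − (-0.30)(-0.05)] = 0.0650
  C_22 = (1.00)(1.00) − (-0.30)(-0.05) = 0.9850
  C_23 = −[(1.00)(-0.05) − (-0.05)(-0.05)] = 0.0525
  C_31 = (-0.05)(-0.10) − (-0.30)(1.00) = 0.3050
  C_32 = −[(1.00)(-0.10) − (-0.30)(-0.35)] = 0.2050
  C_33 = (1.00)(1.00) − (-0.05)(-0.35) = 0.9825
det(I−A) = Σ_j (I−A)_1j·C_1j = (1.00)(0.9950) + (-0.05)(0.3550) + (-0.30)(0.0675) = 0.9570
adj(I−A) = Cᵀ =
  [ 0.9950   0.0650   0.3050]
  [ 0.3550   0.9850   0.2050]
  [ 0.0675   0.0525   0.9825]
(I − A)⁻¹ = adj(I−A) / det(I−A) ≈
  [   1.0397     0.0679     0.3187]
  [   0.3710     1.0293     0.2142]
  [   0.0705     0.0549     1.0266]
Δx = (I − A)⁻¹ Δd with Δd having +75 in the Printing component and 0 elsewhere.
So Δx_3 = L_32 · (+75), where L_32 = adj(I−A)_32 / det(I−A) = 0.0525 / 0.9570.
Δx_3 = 0.0525 × (+75) / 0.9570 = 3.9375 / 0.9570 ≈ 4.11.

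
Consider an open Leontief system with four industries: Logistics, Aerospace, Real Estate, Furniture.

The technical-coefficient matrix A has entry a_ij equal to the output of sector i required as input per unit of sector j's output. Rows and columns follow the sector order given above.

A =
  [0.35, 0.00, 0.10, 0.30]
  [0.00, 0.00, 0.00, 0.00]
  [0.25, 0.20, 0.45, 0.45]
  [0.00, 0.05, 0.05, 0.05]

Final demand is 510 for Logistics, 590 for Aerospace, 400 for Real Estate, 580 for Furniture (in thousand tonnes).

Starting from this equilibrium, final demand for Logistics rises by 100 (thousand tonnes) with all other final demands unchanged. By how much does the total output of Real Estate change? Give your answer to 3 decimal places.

Δx_R = 79.832

I − A =
  [   0.65     0.00    -0.10    -0.30]
  [   0.00     1.00     0.00     0.00]
  [  -0.25    -0.20     0.55    -0.45]
  [   0.00    -0.05    -0.05     0.95]
Compute the cofactors C_ij = (−1)^(i+j)·(3×3 minor ij) of I−A; the adjugate is their transpose:
adj(I−A) = Cᵀ =
  [ 0.500000   0.032500   0.110000   0.210000]
  [ 0.000000   0.297500   0.000000   0.000000]
  [ 0.237500   0.141875   0.617500   0.367500]
  [ 0.012500   0.023125   0.032500   0.332500]
det(I−A) = Σ_j (I−A)_1j·C_1j = (0.65)(0.500000) + (0.00)(0.000000) + (-0.10)(0.237500) + (-0.30)(0.012500) = 0.2975
(I − A)⁻¹ = adj(I−A) / det(I−A) ≈
  [   1.6807     0.1092     0.3697     0.7059]
  [   0.0000     1.0000     0.0000     0.0000]
  [   0.7983     0.4769     2.0756     1.2353]
  [   0.0420     0.0777     0.1092     1.1176]
Δx = (I − A)⁻¹ Δd with Δd having +100 in the Logistics component and 0 elsewhere.
So Δx_R = L_RL · (+100), where L_RL = adj(I−A)_RL / det(I−A) = 0.237500 / 0.2975.
Δx_R = 0.237500 × (+100) / 0.2975 = 23.75 / 0.2975 ≈ 79.832.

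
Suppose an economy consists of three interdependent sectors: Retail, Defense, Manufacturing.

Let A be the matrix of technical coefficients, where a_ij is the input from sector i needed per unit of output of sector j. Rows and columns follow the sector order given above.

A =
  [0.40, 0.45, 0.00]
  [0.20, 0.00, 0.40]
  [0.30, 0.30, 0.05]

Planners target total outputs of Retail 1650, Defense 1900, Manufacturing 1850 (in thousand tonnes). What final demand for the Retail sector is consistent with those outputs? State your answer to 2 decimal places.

I − A =
  [   0.60    -0.45     0.00]
  [  -0.20     1.00    -0.40]
  [  -0.30    -0.30     0.95]
d = (I − A) x:
  d_R = (+0.60)·1650 + (-0.45)·1900 + (+0.00)·1850 = 135.00
  d_D = (-0.20)·1650 + (+1.00)·1900 + (-0.40)·1850 = 830.00
  d_M = (-0.30)·1650 + (-0.30)·1900 + (+0.95)·1850 = 692.50

d_R = 135.00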